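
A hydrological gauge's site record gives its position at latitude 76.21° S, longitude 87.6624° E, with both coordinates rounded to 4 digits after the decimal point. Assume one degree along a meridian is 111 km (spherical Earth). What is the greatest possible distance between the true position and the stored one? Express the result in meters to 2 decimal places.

Rounding to 4 decimal places leaves each coordinate within ±5e-05° of the true value.
Latitude error → 5e-05 × 111000 = 5.55 m along the meridian.
E–W at 76.21°: 5e-05° × 111000 × cos 76.21° = 5e-05 × 111000 × 0.2384 ≈ 1.32292 m.
The two errors are perpendicular, so the maximum displacement is √(5.55² + 1.32292²) ≈ 5.70549 m.

5.71 meters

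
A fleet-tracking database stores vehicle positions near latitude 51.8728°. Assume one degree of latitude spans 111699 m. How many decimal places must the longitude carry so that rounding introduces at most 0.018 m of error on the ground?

At 51.8728° one degree of longitude covers 111699 × cos 51.8728° ≈ 111699 × 0.6174 ≈ 68964 m.
N decimal places → at most half a unit in the last place, 0.5 × 10⁻ᴺ° = 68964/2 × 10⁻ᴺ m.
Need 0.5 × 68964 × 10⁻ᴺ ≤ 0.018 → 10⁻ᴺ ≤ 5.220e-07, so N ≥ 6.28.
So 7 decimal places suffice (0.00345 m); 6 would allow up to 0.0345 m.

7 decimal places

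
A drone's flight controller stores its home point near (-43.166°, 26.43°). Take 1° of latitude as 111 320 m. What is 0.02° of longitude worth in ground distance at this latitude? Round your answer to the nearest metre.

At 43.166° a degree of longitude is 111320 × cos 43.166° ≈ 81194 m, so 0.02° corresponds to 1623.88 m.

1624 metres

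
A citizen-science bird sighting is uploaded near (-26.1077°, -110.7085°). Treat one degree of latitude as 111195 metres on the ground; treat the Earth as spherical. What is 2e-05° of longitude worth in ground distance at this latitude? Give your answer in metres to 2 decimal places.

One degree of longitude here spans 111195 × cos 26.1077° = 111195 × 0.8980 ≈ 99849.6 m; 2e-05° of that is 1.99699 m.

2.00 metres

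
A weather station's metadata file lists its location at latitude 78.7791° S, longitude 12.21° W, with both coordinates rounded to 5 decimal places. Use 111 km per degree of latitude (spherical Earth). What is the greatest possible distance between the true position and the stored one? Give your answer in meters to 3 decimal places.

Rounding to 5 decimal places leaves each coordinate within ±5e-06° of the true value.
Latitude error → 5e-06 × 111000 = 0.555 m along the meridian.
Longitude error → 5e-06 × 111000 × cos 78.7791° = 5e-06 × 111000 × 0.1946 ≈ 0.107999 m.
Combining orthogonally: (0.555² + 0.107999²)^½ ≈ 0.56541 m.

0.565 meters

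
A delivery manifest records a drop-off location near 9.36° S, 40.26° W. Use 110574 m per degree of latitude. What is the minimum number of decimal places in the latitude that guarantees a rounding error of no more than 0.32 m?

One degree of latitude covers 110574 m.
With N decimal places the half-ulp bound is 0.5·10⁻ᴺ°, or 0.5·10⁻ᴺ × 110574 m on the ground.
Need 0.5 × 110574 × 10⁻ᴺ ≤ 0.32 → 10⁻ᴺ ≤ 5.788e-06, so N ≥ 5.24.
N = 5 would give 0.553 m (too coarse); N = 6 gives 0.0553 m ≤ 0.32 m.

6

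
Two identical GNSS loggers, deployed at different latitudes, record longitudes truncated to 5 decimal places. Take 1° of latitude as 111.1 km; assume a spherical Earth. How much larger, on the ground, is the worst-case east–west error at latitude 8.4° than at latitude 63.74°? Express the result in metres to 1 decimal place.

Truncating at 5 decimal places can drop up to a full unit in the last place, so the longitude may be off by as much as 1e-05°.
At 8.4°: 1e-05° × 111100 × cos 8.4° = 1e-05 × 111100 × 0.9893 ≈ 1.0991 m.
At 63.74°: 1e-05° × 111100 × cos 63.74° = 1e-05 × 111100 × 0.4424 ≈ 0.49156 m.
So the lower-latitude error exceeds the higher by 1.0991 − 0.49156 = 0.60752 m.

0.6 metres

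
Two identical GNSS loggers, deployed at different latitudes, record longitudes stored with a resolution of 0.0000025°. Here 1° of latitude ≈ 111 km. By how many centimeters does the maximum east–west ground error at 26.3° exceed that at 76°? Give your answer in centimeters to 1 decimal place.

With a 0.0000025° grid the true value lies within half a step, ±0.0000025°/2 = ±1.25e-06°, of the stored one.
Error at 26.3° = 1.25e-06° × 111000 × cos 26.3° ≈ 0.13875 × 0.8965 = 0.12439 m.
At 76°: 1.25e-06° × 111000 × cos 76° = 1.25e-06 × 111000 × 0.2419 ≈ 0.033567 m.
So the lower-latitude error exceeds the higher by 0.12439 − 0.033567 = 0.090821 m.
That is 0.0908208 m = 9.0821 cm.

9.1 centimeters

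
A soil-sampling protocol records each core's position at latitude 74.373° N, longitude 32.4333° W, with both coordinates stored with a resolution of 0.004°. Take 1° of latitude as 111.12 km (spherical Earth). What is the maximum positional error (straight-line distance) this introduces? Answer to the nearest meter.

With a 0.004° grid the true value lies within half a step, ±0.004°/2 = ±0.002°, of the stored one.
Latitude error → 0.002 × 111120 = 222.24 m along the meridian.
Longitude error → 0.002 × 111120 × cos 74.373° = 0.002 × 111120 × 0.2694 ≈ 59.8656 m.
Worst case both components are at the extreme and orthogonal: √(222.24² + 59.8656²) ≈ 230.162 m.

230 meters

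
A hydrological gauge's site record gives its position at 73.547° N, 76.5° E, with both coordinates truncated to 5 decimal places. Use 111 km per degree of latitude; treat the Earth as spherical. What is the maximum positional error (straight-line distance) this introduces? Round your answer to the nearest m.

Truncating at 5 decimal places can drop up to a full unit in the last place, so each coordinate may be off by as much as 1e-05°.
N–S: 1e-05° × 111000 m/° = 1.11 m.
Longitude error → 1e-05 × 111000 × cos 73.547° = 1e-05 × 111000 × 0.2832 ≈ 0.314384 m.
The two errors are perpendicular, so the maximum displacement is √(1.11² + 0.314384²) ≈ 1.15366 m.

1 m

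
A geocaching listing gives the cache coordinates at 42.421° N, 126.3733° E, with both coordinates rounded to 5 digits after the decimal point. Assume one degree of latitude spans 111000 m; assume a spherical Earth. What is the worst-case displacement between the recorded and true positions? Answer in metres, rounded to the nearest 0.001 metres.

0.690 metres

Rounding to 5 decimal places leaves each coordinate within ±5e-06° of the true value.
North–south component: 5e-06° × 111000 = 0.555 m.
Longitude error → 5e-06 × 111000 × cos 42.421° = 5e-06 × 111000 × 0.7382 ≈ 0.409706 m.
The two errors are perpendicular, so the maximum displacement is √(0.555² + 0.409706²) ≈ 0.689843 m.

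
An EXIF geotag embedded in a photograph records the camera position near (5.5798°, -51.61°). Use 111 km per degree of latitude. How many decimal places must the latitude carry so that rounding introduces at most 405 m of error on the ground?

One degree of latitude covers 111000 m.
Rounding to N decimal places gives at most 0.5 × 10⁻ᴺ degrees of error, i.e. 0.5 × 10⁻ᴺ × 111000 m.
Need 0.5 × 111000 × 10⁻ᴺ ≤ 405 → 10⁻ᴺ ≤ 7.297e-03, so N ≥ 2.14.
At 2 places the error can reach 555 m, but 3 places keeps it to 55.5 m.

3 decimal places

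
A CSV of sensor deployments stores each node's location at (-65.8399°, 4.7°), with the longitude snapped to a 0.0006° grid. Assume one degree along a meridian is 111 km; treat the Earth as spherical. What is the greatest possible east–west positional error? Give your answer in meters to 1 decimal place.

13.6 meters

With a 0.0006° grid the true value lies within half a step, ±0.0006°/2 = ±0.0003°, of the stored one.
At latitude 65.8399° a degree of longitude spans 111000 m × cos 65.8399° = 111000 × 0.4093 ≈ 45430.9 m.
East–west error: 0.0003° × 45430.9 m/° ≈ 13.6293 m.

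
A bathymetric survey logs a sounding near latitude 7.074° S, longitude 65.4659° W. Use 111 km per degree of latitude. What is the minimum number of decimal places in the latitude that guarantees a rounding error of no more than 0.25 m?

6 decimal places

One degree of latitude covers 111000 m.
With N decimal places the half-ulp bound is 0.5·10⁻ᴺ°, or 0.5·10⁻ᴺ × 111000 m on the ground.
Need 0.5 × 111000 × 10⁻ᴺ ≤ 0.25 → 10⁻ᴺ ≤ 4.505e-06, so N ≥ 5.35.
N = 5 would give 0.555 m (too coarse); N = 6 gives 0.0555 m ≤ 0.25 m.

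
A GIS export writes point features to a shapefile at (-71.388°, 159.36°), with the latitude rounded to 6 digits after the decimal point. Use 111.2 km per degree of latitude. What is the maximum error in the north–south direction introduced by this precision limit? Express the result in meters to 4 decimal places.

0.0556 meters

Rounding to 6 decimal places leaves the latitude within ±5e-07° of the true value.
North–south distance: 5e-07° × 111200 m/° = 0.0556 m.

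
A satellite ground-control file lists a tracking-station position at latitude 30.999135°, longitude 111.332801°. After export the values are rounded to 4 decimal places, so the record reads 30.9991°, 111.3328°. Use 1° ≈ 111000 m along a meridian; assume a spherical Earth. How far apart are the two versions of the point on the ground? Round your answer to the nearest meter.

Δlat = 30.999135 − 30.9991 = +0.000035°; Δlon = 111.332801 − 111.3328 = +0.000001°.
North–south shift: 0.000035 × 111000 = 3.885 m.
E–W at 30.9991°: 0.000001° × 111000 × cos 30.9991° = 0.000001 × 111000 × 0.8572 ≈ 0.0951465 m.
Hypotenuse of the two orthogonal shifts: √(3.885² + 0.0951465²) = 3.88616 m.

4 meters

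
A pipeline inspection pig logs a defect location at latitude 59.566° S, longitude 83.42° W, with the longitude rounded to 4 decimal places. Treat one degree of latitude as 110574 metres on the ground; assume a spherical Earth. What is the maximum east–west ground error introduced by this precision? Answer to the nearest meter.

3 meters

Rounding to 4 decimal places leaves the longitude within ±5e-05° of the true value.
At latitude 59.566° a degree of longitude spans 110574 m × cos 59.566° = 110574 × 0.5065 ≈ 56010.8 m.
Maximum E–W displacement: 5e-05 × 56010.8 = 2.80054 m.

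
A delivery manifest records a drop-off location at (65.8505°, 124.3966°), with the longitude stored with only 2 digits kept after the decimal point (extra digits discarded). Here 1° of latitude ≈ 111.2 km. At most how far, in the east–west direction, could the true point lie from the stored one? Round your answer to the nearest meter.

455 meters

Truncating at 2 decimal places can drop up to a full unit in the last place, so the longitude may be off by as much as 0.01°.
Parallels shrink by cos φ, so at 65.8505° a degree of longitude is 111200 × 0.4091 ≈ 45494 m.
Maximum E–W displacement: 0.01 × 45494 = 454.94 m.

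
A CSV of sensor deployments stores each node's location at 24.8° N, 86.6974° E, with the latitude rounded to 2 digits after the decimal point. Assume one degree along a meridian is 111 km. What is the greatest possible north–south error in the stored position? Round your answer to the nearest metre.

Rounding to 2 decimal places leaves the latitude within ±0.005° of the true value.
Along the meridian that is 0.005° × 111000 m/° = 555 m.

555 metres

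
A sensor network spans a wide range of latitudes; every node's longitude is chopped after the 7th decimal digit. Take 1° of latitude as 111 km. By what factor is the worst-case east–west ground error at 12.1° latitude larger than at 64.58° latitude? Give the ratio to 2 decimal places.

Truncating at 7 decimal places can drop up to a full unit in the last place, so the longitude may be off by as much as 1e-07°.
Error at 12.1° = 1e-07° × 111000 × cos 12.1° ≈ 0.0111 × 0.9778 = 0.010853 m.
At 64.58°: 1e-07° × 111000 × cos 64.58° = 1e-07 × 111000 × 0.4293 ≈ 0.0047647 m.
Ratio: 0.010853 / 0.0047647 = cos 12.1° / cos 64.58° ≈ 2.2779.

2.28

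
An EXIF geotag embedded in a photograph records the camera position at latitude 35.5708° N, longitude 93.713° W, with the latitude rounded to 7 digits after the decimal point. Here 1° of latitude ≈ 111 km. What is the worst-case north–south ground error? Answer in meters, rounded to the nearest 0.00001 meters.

0.00555 meters

Rounding to 7 decimal places leaves the latitude within ±5e-08° of the true value.
Along the meridian that is 5e-08° × 111000 m/° = 0.00555 m.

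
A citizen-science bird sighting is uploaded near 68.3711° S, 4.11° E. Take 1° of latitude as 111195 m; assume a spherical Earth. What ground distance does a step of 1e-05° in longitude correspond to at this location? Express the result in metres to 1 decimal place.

1e-05° of longitude at 68.3711° is 1e-05 × 111195 × cos 68.3711° ≈ 1e-05 × 40985.8 = 0.409858 m.

0.4 metres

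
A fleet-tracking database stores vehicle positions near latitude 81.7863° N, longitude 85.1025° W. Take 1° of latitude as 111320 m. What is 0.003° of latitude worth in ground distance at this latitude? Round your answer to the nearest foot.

Along a meridian 0.003° is 0.003 × 111320 = 333.96 m.
In feet: 333.96 m ÷ 0.3048 ≈ 1095.7 ft.

1096 feet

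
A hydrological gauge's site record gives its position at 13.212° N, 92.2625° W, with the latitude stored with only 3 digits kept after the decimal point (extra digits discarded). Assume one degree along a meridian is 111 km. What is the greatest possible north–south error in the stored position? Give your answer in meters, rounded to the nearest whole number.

Truncating at 3 decimal places can drop up to a full unit in the last place, so the latitude may be off by as much as 0.001°.
Along the meridian that is 0.001° × 111000 m/° = 111 m.

111 meters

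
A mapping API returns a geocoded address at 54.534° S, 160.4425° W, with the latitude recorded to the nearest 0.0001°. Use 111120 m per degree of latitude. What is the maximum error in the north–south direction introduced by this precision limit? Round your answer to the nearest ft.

18 ft

Rounding to 4 decimal places leaves the latitude within ±5e-05° of the true value.
So the N–S error is at most 5e-05 × 111120 = 5.556 m.
In feet: 5.556 m ÷ 0.3048 ≈ 18.228 ft.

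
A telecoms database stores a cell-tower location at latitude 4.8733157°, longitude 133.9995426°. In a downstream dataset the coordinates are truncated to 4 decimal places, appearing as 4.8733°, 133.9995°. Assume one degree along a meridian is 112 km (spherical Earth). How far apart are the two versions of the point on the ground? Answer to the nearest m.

Δlat = 4.8733157 − 4.8733 = +0.0000157°; Δlon = 133.9995426 − 133.9995 = +0.0000426°.
North–south shift: 0.0000157 × 112000 = 1.7584 m.
E–W at 4.8733°: 0.0000426° × 112000 × cos 4.8733° = 0.0000426 × 112000 × 0.9964 ≈ 4.75395 m.
Distance: √(1.7584² + 4.75395²) ≈ 5.06873 m.

5 m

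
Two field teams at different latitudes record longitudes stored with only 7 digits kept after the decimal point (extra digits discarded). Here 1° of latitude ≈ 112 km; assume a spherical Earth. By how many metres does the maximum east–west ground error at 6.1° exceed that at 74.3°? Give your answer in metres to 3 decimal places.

0.008 metres

Truncating at 7 decimal places can drop up to a full unit in the last place, so the longitude may be off by as much as 1e-07°.
Error at 6.1° = 1e-07° × 112000 × cos 6.1° ≈ 0.0112 × 0.9943 = 0.011137 m.
At 74.3°: 1e-07° × 112000 × cos 74.3° = 1e-07 × 112000 × 0.2706 ≈ 0.0030307 m.
Difference: 0.011137 − 0.0030307 = 0.0081059 m.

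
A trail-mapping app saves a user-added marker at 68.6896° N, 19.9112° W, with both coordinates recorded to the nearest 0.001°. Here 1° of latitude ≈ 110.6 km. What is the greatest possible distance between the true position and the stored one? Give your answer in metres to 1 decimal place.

Rounding to 3 decimal places leaves each coordinate within ±0.0005° of the true value.
Latitude error → 0.0005 × 110600 = 55.3 m along the meridian.
E–W at 68.6896°: 0.0005° × 110600 × cos 68.6896° = 0.0005 × 110600 × 0.3634 ≈ 20.0971 m.
The two errors are perpendicular, so the maximum displacement is √(55.3² + 20.0971²) ≈ 58.8386 m.

58.8 metres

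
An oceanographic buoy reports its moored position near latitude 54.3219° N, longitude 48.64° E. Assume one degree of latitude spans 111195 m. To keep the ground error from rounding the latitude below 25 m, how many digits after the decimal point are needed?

One degree of latitude covers 111195 m.
Rounding to N decimal places gives at most 0.5 × 10⁻ᴺ degrees of error, i.e. 0.5 × 10⁻ᴺ × 111195 m.
Setting 55597.5 × 10⁻ᴺ ≤ 25 gives 10ᴺ ≥ 2224, i.e. N ≥ 3.35.
At 3 places the error can reach 55.6 m, but 4 places keeps it to 5.56 m.

4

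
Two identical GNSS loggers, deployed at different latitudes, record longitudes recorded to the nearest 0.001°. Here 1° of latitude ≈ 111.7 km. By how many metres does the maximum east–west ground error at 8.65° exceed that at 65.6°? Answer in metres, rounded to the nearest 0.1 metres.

32.1 metres

Rounding to 3 decimal places leaves the longitude within ±0.0005° of the true value.
At 8.65°: 0.0005° × 111700 × cos 8.65° = 0.0005 × 111700 × 0.9886 ≈ 55.215 m.
Error at 65.6° = 0.0005° × 111700 × cos 65.6° ≈ 55.85 × 0.4131 = 23.072 m.
Difference: 55.215 − 23.072 = 32.143 m.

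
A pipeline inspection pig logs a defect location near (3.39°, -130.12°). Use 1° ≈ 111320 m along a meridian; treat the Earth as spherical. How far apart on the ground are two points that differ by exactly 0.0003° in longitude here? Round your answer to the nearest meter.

33 meters

At 3.39° a degree of longitude is 111320 × cos 3.39° ≈ 111125 m, so 0.0003° corresponds to 33.3376 m.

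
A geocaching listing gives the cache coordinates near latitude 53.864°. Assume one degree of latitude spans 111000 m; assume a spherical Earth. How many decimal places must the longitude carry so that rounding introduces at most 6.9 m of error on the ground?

At 53.864° one degree of longitude covers 111000 × cos 53.864° ≈ 111000 × 0.5897 ≈ 65457.1 m.
Rounding to N decimal places gives at most 0.5 × 10⁻ᴺ degrees of error, i.e. 0.5 × 10⁻ᴺ × 65457.1 m.
Setting 32728.6 × 10⁻ᴺ ≤ 6.9 gives 10ᴺ ≥ 4743, i.e. N ≥ 3.68.
At 3 places the error can reach 32.7 m, but 4 places keeps it to 3.27 m.

4 decimal places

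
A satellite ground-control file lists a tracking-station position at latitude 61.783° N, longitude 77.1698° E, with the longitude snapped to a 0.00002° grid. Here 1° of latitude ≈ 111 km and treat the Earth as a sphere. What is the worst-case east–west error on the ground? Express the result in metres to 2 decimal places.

0.52 metres

With a 0.00002° grid the true value lies within half a step, ±0.00002°/2 = ±1e-05°, of the stored one.
One degree of longitude at 61.783° is 111000 × cos 61.783° ≈ 111000 × 0.4728 = 52482.2 m.
So at most 1e-05° × 52482.2 ≈ 0.524822 m east–west.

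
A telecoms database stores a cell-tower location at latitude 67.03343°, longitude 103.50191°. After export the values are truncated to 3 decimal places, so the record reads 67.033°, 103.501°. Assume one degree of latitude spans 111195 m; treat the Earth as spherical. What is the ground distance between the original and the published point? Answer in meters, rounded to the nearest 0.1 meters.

62.0 meters

Δlat = 67.03343 − 67.033 = +0.00043°; Δlon = 103.50191 − 103.501 = +0.00091°.
N–S: 0.00043° × 111195 m/° = 47.8138 m.
E–W at 67.033°: 0.00091° × 111195 × cos 67.033° = 0.00091 × 111195 × 0.3902 ≈ 39.4834 m.
Distance: √(47.8138² + 39.4834²) ≈ 62.0089 m.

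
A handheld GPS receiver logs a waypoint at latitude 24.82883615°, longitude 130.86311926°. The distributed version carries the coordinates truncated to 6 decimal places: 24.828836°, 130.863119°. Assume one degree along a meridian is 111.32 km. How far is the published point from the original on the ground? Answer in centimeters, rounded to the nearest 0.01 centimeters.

3.11 centimeters

The latitude changed by +0.00000015° and the longitude by +0.00000026°.
North–south shift: 0.00000015 × 111320 = 0.016698 m.
East–west at this latitude: 0.00000026° × 111320 × cos 24.8288° ≈ 0.00000026 × 101030 = 0.0262679 m.
Distance: √(0.016698² + 0.0262679²) ≈ 0.0311259 m.
That is 0.0311259 m = 3.1126 cm.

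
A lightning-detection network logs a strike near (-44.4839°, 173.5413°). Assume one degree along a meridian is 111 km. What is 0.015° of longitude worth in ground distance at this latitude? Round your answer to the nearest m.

One degree of longitude here spans 111000 × cos 44.4839° = 111000 × 0.7134 ≈ 79192.7 m; 0.015° of that is 1187.89 m.

1188 m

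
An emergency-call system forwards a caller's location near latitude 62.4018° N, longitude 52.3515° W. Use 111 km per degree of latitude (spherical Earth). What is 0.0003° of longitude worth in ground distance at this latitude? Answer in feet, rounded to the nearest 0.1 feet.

0.0003° of longitude at 62.4018° is 0.0003 × 111000 × cos 62.4018° ≈ 0.0003 × 51422.8 = 15.4268 m.
In feet: 15.4268 m ÷ 0.3048 ≈ 50.613 ft.

50.6 feet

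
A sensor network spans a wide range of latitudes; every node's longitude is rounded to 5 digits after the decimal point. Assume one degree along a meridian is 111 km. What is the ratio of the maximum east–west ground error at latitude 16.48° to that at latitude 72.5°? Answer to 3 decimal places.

3.189

Rounding to 5 decimal places leaves the longitude within ±5e-06° of the true value.
Error at 16.48° = 5e-06° × 111000 × cos 16.48° ≈ 0.555 × 0.9589 = 0.5322 m.
Error at 72.5° = 5e-06° × 111000 × cos 72.5° ≈ 0.555 × 0.3007 = 0.16689 m.
The ratio reduces to cos 16.48° / cos 72.5° = 0.9589/0.3007 ≈ 3.1889.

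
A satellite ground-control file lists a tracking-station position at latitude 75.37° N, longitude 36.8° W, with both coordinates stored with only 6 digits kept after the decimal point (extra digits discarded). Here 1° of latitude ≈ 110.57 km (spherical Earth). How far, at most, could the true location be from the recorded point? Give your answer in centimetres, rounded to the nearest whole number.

Truncating at 6 decimal places can drop up to a full unit in the last place, so each coordinate may be off by as much as 1e-06°.
N–S: 1e-06° × 110570 m/° = 0.11057 m.
Longitude error → 1e-06 × 110570 × cos 75.37° = 1e-06 × 110570 × 0.2526 ≈ 0.0279273 m.
Worst case both components are at the extreme and orthogonal: √(0.11057² + 0.0279273²) ≈ 0.114042 m.
That is 0.114042 m = 11.404 cm.

11 centimetres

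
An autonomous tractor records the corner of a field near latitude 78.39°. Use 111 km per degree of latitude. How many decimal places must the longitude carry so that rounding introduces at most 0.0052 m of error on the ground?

7

At 78.39° one degree of longitude covers 111000 × cos 78.39° ≈ 111000 × 0.2012 ≈ 22338.6 m.
Rounding to N decimal places gives at most 0.5 × 10⁻ᴺ degrees of error, i.e. 0.5 × 10⁻ᴺ × 22338.6 m.
Setting 11169.3 × 10⁻ᴺ ≤ 0.0052 gives 10ᴺ ≥ 2.148e+06, i.e. N ≥ 6.33.
N = 6 would give 0.0112 m (too coarse); N = 7 gives 0.00112 m ≤ 0.0052 m.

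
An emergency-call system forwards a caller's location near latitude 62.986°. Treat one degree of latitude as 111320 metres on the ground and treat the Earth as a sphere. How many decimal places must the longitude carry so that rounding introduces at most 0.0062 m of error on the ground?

At 62.986° one degree of longitude covers 111320 × cos 62.986° ≈ 111320 × 0.4542 ≈ 50562.5 m.
Rounding to N decimal places gives at most 0.5 × 10⁻ᴺ degrees of error, i.e. 0.5 × 10⁻ᴺ × 50562.5 m.
Need 0.5 × 50562.5 × 10⁻ᴺ ≤ 0.0062 → 10⁻ᴺ ≤ 2.452e-07, so N ≥ 6.61.
So 7 decimal places suffice (0.00253 m); 6 would allow up to 0.0253 m.

7 decimal places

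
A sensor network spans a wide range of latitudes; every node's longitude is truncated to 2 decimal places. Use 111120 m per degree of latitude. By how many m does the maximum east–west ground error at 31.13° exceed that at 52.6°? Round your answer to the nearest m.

276 m

Truncating at 2 decimal places can drop up to a full unit in the last place, so the longitude may be off by as much as 0.01°.
At 31.13°: 0.01° × 111120 × cos 31.13° = 0.01 × 111120 × 0.8560 ≈ 951.18 m.
Error at 52.6° = 0.01° × 111120 × cos 52.6° ≈ 1111.2 × 0.6074 = 674.92 m.
Difference: 951.18 − 674.92 = 276.27 m.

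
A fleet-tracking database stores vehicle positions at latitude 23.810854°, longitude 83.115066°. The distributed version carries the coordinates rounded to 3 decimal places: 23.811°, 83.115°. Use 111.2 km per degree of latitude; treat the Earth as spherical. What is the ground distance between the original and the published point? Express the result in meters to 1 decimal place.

The latitude changed by -0.000146° and the longitude by +0.000066°.
N–S: -0.000146° × 111200 m/° = -16.2352 m.
E–W at 23.811°: 0.000066° × 111200 × cos 23.811° = 0.000066 × 111200 × 0.9149 ≈ 6.7145 m.
Combined displacement = (16.2352² + 6.7145²)^½ ≈ 17.5689 m.

17.6 meters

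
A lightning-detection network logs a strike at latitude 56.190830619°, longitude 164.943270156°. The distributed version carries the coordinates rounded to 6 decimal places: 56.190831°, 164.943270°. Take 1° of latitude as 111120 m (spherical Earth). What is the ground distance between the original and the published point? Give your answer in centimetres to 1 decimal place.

Δlat = 56.190830619 − 56.190831 = -0.000000381°; Δlon = 164.943270156 − 164.943270 = +0.000000156°.
North–south shift: -0.000000381 × 111120 = -0.0423367 m.
East–west at this latitude: 0.000000156° × 111120 × cos 56.1908° ≈ 0.000000156 × 61830.3 = 0.00964553 m.
Distance: √(0.0423367² + 0.00964553²) ≈ 0.0434216 m.
That is 0.0434216 m = 4.3422 cm.

4.3 centimetres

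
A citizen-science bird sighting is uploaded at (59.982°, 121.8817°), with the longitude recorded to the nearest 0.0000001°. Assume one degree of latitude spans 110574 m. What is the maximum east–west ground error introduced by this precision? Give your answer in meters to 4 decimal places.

0.0028 meters

Rounding to 7 decimal places leaves the longitude within ±5e-08° of the true value.
Parallels shrink by cos φ, so at 59.982° a degree of longitude is 110574 × 0.5003 ≈ 55317.1 m.
Maximum E–W displacement: 5e-08 × 55317.1 = 0.00276585 m.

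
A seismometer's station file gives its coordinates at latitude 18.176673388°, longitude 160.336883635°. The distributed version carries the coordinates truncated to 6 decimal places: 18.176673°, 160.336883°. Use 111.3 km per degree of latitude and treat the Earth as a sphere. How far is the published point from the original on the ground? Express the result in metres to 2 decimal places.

0.08 metres

Δlat = 18.176673388 − 18.176673 = +0.000000388°; Δlon = 160.336883635 − 160.336883 = +0.000000635°.
N–S: 0.000000388° × 111300 m/° = 0.0431844 m.
E–W at 18.1767°: 0.000000635° × 111300 × cos 18.1767° = 0.000000635 × 111300 × 0.9501 ≈ 0.0671487 m.
Hypotenuse of the two orthogonal shifts: √(0.0431844² + 0.0671487²) = 0.0798364 m.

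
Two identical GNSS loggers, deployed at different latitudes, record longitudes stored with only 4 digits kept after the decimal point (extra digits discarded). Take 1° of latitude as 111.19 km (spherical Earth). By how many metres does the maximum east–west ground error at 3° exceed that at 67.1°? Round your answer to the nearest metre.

Truncating at 4 decimal places can drop up to a full unit in the last place, so the longitude may be off by as much as 0.0001°.
Error at 3° = 0.0001° × 111190 × cos 3° ≈ 11.119 × 0.9986 = 11.104 m.
At 67.1°: 0.0001° × 111190 × cos 67.1° = 0.0001 × 111190 × 0.3891 ≈ 4.3267 m.
So the lower-latitude error exceeds the higher by 11.104 − 4.3267 = 6.7771 m.

7 metres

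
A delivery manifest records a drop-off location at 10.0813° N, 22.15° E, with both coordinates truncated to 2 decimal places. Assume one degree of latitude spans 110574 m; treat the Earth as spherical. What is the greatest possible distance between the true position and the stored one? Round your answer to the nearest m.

Truncating at 2 decimal places can drop up to a full unit in the last place, so each coordinate may be off by as much as 0.01°.
N–S: 0.01° × 110574 m/° = 1105.74 m.
Longitude error → 0.01 × 110574 × cos 10.0813° = 0.01 × 110574 × 0.9846 ≈ 1088.67 m.
Combining orthogonally: (1105.74² + 1088.67²)^½ ≈ 1551.73 m.

1552 m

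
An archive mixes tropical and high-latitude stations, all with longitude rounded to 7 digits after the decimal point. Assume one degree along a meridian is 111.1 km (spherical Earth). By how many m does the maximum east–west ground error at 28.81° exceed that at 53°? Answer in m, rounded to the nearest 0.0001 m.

0.0015 m

Rounding to 7 decimal places leaves the longitude within ±5e-08° of the true value.
At 28.81°: 5e-08° × 111100 × cos 28.81° = 5e-08 × 111100 × 0.8762 ≈ 0.0048674 m.
At 53°: 5e-08° × 111100 × cos 53° = 5e-08 × 111100 × 0.6018 ≈ 0.0033431 m.
Difference: 0.0048674 − 0.0033431 = 0.0015243 m.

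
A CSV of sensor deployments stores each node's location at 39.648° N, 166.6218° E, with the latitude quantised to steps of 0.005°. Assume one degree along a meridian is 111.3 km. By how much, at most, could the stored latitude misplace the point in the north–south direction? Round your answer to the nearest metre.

With a 0.005° grid the true value lies within half a step, ±0.005°/2 = ±0.0025°, of the stored one.
Along the meridian that is 0.0025° × 111300 m/° = 278.25 m.

278 metres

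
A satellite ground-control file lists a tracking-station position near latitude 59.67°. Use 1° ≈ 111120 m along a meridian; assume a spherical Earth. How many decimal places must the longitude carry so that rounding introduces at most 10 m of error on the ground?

At 59.67° one degree of longitude covers 111120 × cos 59.67° ≈ 111120 × 0.5050 ≈ 56113.3 m.
With N decimal places the half-ulp bound is 0.5·10⁻ᴺ°, or 0.5·10⁻ᴺ × 56113.3 m on the ground.
Need 0.5 × 56113.3 × 10⁻ᴺ ≤ 10 → 10⁻ᴺ ≤ 3.564e-04, so N ≥ 3.45.
N = 3 would give 28.1 m (too coarse); N = 4 gives 2.81 m ≤ 10 m.

4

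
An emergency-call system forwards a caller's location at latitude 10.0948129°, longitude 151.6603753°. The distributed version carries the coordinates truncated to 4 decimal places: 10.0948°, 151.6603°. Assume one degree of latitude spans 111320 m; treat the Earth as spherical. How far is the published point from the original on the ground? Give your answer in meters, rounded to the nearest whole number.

8 meters

Δlat = 10.0948129 − 10.0948 = +0.0000129°; Δlon = 151.6603753 − 151.6603 = +0.0000753°.
N–S: 0.0000129° × 111320 m/° = 1.43603 m.
East–west at this latitude: 0.0000753° × 111320 × cos 10.0948° ≈ 0.0000753 × 109597 = 8.25263 m.
Combined displacement = (1.43603² + 8.25263²)^½ ≈ 8.37664 m.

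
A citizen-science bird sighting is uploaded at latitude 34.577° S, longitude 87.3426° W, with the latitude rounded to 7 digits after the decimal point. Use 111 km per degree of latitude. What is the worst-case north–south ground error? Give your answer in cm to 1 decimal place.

0.6 cm

Rounding to 7 decimal places leaves the latitude within ±5e-08° of the true value.
Along the meridian that is 5e-08° × 111000 m/° = 0.00555 m.
That is 0.00555 m = 0.555 cm.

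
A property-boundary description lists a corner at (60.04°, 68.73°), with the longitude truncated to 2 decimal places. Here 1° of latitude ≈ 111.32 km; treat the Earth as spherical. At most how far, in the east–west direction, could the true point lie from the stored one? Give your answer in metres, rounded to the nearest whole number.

Truncating at 2 decimal places can drop up to a full unit in the last place, so the longitude may be off by as much as 0.01°.
Parallels shrink by cos φ, so at 60.04° a degree of longitude is 111320 × 0.4994 ≈ 55592.7 m.
So at most 0.01° × 55592.7 ≈ 555.927 m east–west.

556 metres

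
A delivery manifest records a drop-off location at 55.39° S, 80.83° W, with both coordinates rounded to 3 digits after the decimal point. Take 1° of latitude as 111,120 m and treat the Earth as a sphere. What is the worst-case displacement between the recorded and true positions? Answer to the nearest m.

Rounding to 3 decimal places leaves each coordinate within ±0.0005° of the true value.
North–south component: 0.0005° × 111120 = 55.56 m.
East–west component at 55.39°: 0.0005° × 111120 × cos 55.39° ≈ 0.0005 × 63114.8 ≈ 31.5574 m.
Worst case both components are at the extreme and orthogonal: √(55.56² + 31.5574²) ≈ 63.8966 m.

64 m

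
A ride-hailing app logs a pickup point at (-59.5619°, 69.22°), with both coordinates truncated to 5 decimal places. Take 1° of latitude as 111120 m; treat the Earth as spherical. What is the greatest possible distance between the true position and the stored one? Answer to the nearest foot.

4 feet

Truncating at 5 decimal places can drop up to a full unit in the last place, so each coordinate may be off by as much as 1e-05°.
Latitude error → 1e-05 × 111120 = 1.1112 m along the meridian.
E–W at 59.5619°: 1e-05° × 111120 × cos 59.5619° = 1e-05 × 111120 × 0.5066 ≈ 0.562942 m.
Combining orthogonally: (1.1112² + 0.562942²)^½ ≈ 1.24566 m.
Converting: 1.24566 m × 3.2808 ft/m ≈ 4.0868 ft.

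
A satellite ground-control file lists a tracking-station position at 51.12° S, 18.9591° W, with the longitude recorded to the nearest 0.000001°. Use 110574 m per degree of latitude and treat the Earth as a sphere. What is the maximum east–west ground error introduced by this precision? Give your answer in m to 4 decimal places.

Rounding to 6 decimal places leaves the longitude within ±5e-07° of the true value.
Parallels shrink by cos φ, so at 51.12° a degree of longitude is 110574 × 0.6277 ≈ 69406.3 m.
Maximum E–W displacement: 5e-07 × 69406.3 = 0.0347032 m.

0.0347 m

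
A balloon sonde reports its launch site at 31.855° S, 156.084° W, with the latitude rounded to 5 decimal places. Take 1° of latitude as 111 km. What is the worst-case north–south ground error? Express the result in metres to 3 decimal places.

Rounding to 5 decimal places leaves the latitude within ±5e-06° of the true value.
North–south distance: 5e-06° × 111000 m/° = 0.555 m.

0.555 metres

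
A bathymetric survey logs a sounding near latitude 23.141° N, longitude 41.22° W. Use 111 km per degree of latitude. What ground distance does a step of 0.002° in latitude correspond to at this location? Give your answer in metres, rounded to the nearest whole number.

222 metres

Along a meridian 0.002° is 0.002 × 111000 = 222 m.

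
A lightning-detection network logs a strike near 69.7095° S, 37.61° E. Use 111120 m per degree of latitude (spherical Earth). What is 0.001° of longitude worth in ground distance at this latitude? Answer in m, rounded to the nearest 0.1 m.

38.5 m

0.001° of longitude at 69.7095° is 0.001 × 111120 × cos 69.7095° ≈ 0.001 × 38534.2 = 38.5342 m.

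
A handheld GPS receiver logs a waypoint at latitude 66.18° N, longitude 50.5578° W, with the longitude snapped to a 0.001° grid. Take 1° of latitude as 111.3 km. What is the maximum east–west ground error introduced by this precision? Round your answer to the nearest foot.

74 feet

With a 0.001° grid the true value lies within half a step, ±0.001°/2 = ±0.0005°, of the stored one.
One degree of longitude at 66.18° is 111300 × cos 66.18° ≈ 111300 × 0.4039 = 44950.1 m.
So at most 0.0005° × 44950.1 ≈ 22.4751 m east–west.
In feet: 22.4751 m ÷ 0.3048 ≈ 73.737 ft.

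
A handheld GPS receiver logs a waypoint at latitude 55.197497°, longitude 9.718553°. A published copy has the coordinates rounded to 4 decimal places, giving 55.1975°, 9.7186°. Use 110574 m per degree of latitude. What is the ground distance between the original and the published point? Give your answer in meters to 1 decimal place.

Δlat = 55.197497 − 55.1975 = -0.000003°; Δlon = 9.718553 − 9.7186 = -0.000047°.
North–south shift: -0.000003 × 110574 = -0.331722 m.
East–west at this latitude: -0.000047° × 110574 × cos 55.1975° ≈ -0.000047 × 63110 = -2.96617 m.
Combined displacement = (0.331722² + 2.96617²)^½ ≈ 2.98466 m.

3.0 meters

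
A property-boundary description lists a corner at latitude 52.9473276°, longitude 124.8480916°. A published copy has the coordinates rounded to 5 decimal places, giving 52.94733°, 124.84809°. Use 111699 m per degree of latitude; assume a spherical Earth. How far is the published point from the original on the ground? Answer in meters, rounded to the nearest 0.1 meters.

0.3 meters

Δlat = 52.9473276 − 52.94733 = -0.0000024°; Δlon = 124.8480916 − 124.84809 = +0.0000016°.
N–S: -0.0000024° × 111699 m/° = -0.268078 m.
East–west at this latitude: 0.0000016° × 111699 × cos 52.9473° ≈ 0.0000016 × 67304.1 = 0.107687 m.
Combined displacement = (0.268078² + 0.107687²)^½ ≈ 0.288898 m.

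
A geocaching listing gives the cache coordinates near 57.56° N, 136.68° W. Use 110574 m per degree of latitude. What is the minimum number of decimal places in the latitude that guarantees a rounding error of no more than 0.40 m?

6

One degree of latitude covers 110574 m.
N decimal places → at most half a unit in the last place, 0.5 × 10⁻ᴺ° = 110574/2 × 10⁻ᴺ m.
Need 0.5 × 110574 × 10⁻ᴺ ≤ 0.40 → 10⁻ᴺ ≤ 7.235e-06, so N ≥ 5.14.
N = 5 would give 0.553 m (too coarse); N = 6 gives 0.0553 m ≤ 0.40 m.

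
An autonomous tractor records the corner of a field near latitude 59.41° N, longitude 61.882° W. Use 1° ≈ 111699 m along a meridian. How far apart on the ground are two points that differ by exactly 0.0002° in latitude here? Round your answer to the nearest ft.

0.0002° × 111699 m/° = 22.3398 m.
Converting: 22.3398 m × 3.2808 ft/m ≈ 73.293 ft.

73 ft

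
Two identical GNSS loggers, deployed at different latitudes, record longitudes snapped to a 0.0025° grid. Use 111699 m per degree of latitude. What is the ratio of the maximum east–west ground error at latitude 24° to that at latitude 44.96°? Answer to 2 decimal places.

1.29

With a 0.0025° grid the true value lies within half a step, ±0.0025°/2 = ±0.00125°, of the stored one.
At 24°: 0.00125° × 111699 × cos 24° = 0.00125 × 111699 × 0.9135 ≈ 127.55 m.
At 44.96°: 0.00125° × 111699 × cos 44.96° = 0.00125 × 111699 × 0.7076 ≈ 98.798 m.
Ratio: 127.55 / 98.798 = cos 24° / cos 44.96° ≈ 1.2910.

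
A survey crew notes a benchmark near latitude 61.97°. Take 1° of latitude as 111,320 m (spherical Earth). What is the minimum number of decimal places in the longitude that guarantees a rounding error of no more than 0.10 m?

At 61.97° one degree of longitude covers 111320 × cos 61.97° ≈ 111320 × 0.4699 ≈ 52313 m.
Rounding to N decimal places gives at most 0.5 × 10⁻ᴺ degrees of error, i.e. 0.5 × 10⁻ᴺ × 52313 m.
Setting 26156.5 × 10⁻ᴺ ≤ 0.10 gives 10ᴺ ≥ 2.616e+05, i.e. N ≥ 5.42.
At 5 places the error can reach 0.262 m, but 6 places keeps it to 0.0262 m.

6 decimal places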